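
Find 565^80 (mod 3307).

By square-and-multiply:
80 in binary is 1010000, i.e. 80 = 64 + 16.
565^1 ≡ 565 (mod 3307)
565^2 ≡ 565^2 = 319225 ≡ 1753 (mod 3307)
565^4 ≡ 1753^2 = 3073009 ≡ 806 (mod 3307)
565^8 ≡ 806^2 = 649636 ≡ 1464 (mod 3307)
565^16 ≡ 1464^2 = 2143296 ≡ 360 (mod 3307)
565^32 ≡ 360^2 = 129600 ≡ 627 (mod 3307)
565^64 ≡ 627^2 = 393129 ≡ 2903 (mod 3307)
565^80 = 565^64 · 565^16 ≡ 2903 · 360 (mod 3307).
2903 · 360 = 1045080 ≡ 68 (mod 3307).

68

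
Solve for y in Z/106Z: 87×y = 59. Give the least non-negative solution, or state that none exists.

75

gcd(87, 106) = 1, so a unique solution mod 106 exists.
87⁻¹ ≡ 39 (mod 106).
y ≡ 39×59 ≡ 75 (mod 106).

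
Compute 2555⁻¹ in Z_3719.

By the extended Euclidean algorithm:
3719 = 1·2555 + 1164
2555 = 2·1164 + 227
1164 = 5·227 + 29
227 = 7·29 + 24
29 = 1·24 + 5
24 = 4·5 + 4
5 = 1·4 + 1
4 = 4·1 + 0
gcd(2555, 3719) = 1, so the inverse exists.
Bézout: 1 = 529·3719 − 770·2555.
So 2555⁻¹ ≡ −770 ≡ 2949 (mod 3719).

2949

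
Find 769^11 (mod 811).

Compute successive squares:
769^1 ≡ 769 (mod 811)
769^2 ≡ 769^2 = 591361 ≡ 142 (mod 811)
769^4 ≡ 142^2 = 20164 ≡ 700 (mod 811)
769^8 ≡ 700^2 = 490000 ≡ 156 (mod 811)
769^11 = 769^8 × 769^2 × 769^1 ≡ 156 × 142 × 769 (mod 811).
Accumulate the product:
156 × 142 = 22152 ≡ 255
255 × 769 = 196095 ≡ 644

644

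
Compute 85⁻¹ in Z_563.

Run the extended Euclidean algorithm:
563 = 6*85 + 53
85 = 1*53 + 32
53 = 1*32 + 21
32 = 1*21 + 11
21 = 1*11 + 10
11 = 1*10 + 1
10 = 10*1 + 0
gcd(85, 563) = 1, so the inverse exists.
Bézout: 1 = −8*563 + 53*85.
So 85⁻¹ ≡ 53 (mod 563).

53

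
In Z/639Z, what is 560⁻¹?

By the extended Euclidean algorithm:
639 = 1×560 + 79
560 = 7×79 + 7
79 = 11×7 + 2
7 = 3×2 + 1
2 = 2×1 + 0
gcd(560, 639) = 1, so the inverse exists.
Back-substitute for 1:
1 = 1×7 − 3×2
  = −3×79 + 34×7
  = 34×560 − 241×79
  = −241×639 + 275×560
So 560⁻¹ ≡ 275 (mod 639).

275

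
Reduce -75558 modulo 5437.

560

-75558 = -14·5437 + 560, so -75558 ≡ 560 (mod 5437).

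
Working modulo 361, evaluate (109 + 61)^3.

151

109 + 61 = 170
(170)^3 ≡ 151 (mod 361)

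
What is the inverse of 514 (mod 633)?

250

633 = 1×514 + 119
514 = 4×119 + 38
119 = 3×38 + 5
38 = 7×5 + 3
5 = 1×3 + 2
3 = 1×2 + 1
2 = 2×1 + 0
gcd(514, 633) = 1, so the inverse exists.
Back-substitute for 1:
1 = 1×3 − 1×2
  = −1×5 + 2×3
  = 2×38 − 15×5
  = −15×119 + 47×38
  = 47×514 − 203×119
  = −203×633 + 250×514
So 514⁻¹ ≡ 250 (mod 633).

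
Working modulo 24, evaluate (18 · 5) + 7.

1

18 · 5 = 90 ≡ 18 (mod 24)
18 + 7 = 25 ≡ 1 (mod 24)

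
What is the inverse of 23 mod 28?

28 = 1*23 + 5
23 = 4*5 + 3
5 = 1*3 + 2
3 = 1*2 + 1
2 = 2*1 + 0
gcd(23, 28) = 1, so the inverse exists.
Bézout: 1 = −9*28 + 11*23.
So 23⁻¹ ≡ 11 (mod 28).

11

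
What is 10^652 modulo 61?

652 in binary is 1010001100, i.e. 652 = 512 + 128 + 8 + 4.
10^1 ≡ 10 (mod 61)
10^2 ≡ 10^2 = 100 ≡ 39 (mod 61)
10^4 ≡ 39^2 = 1521 ≡ 57 (mod 61)
10^8 ≡ 57^2 = 3249 ≡ 16 (mod 61)
10^16 ≡ 16^2 = 256 ≡ 12 (mod 61)
10^32 ≡ 12^2 = 144 ≡ 22 (mod 61)
10^64 ≡ 22^2 = 484 ≡ 57 (mod 61)
10^128 ≡ 57^2 = 3249 ≡ 16 (mod 61)
10^256 ≡ 16^2 = 256 ≡ 12 (mod 61)
10^512 ≡ 12^2 = 144 ≡ 22 (mod 61)
10^652 = 10^512 × 10^128 × 10^8 × 10^4 ≡ 22 × 16 × 16 × 57 (mod 61).
Accumulate the product:
22 × 16 = 352 ≡ 47
47 × 16 = 752 ≡ 20
20 × 57 = 1140 ≡ 42

42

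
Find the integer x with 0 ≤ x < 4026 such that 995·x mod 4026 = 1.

2363

Run the extended Euclidean algorithm:
4026 = 4*995 + 46
995 = 21*46 + 29
46 = 1*29 + 17
29 = 1*17 + 12
17 = 1*12 + 5
12 = 2*5 + 2
5 = 2*2 + 1
2 = 2*1 + 0
gcd(995, 4026) = 1, so the inverse exists.
Bézout: 1 = 411*4026 − 1663*995.
So 995⁻¹ ≡ −1663 ≡ 2363 (mod 4026).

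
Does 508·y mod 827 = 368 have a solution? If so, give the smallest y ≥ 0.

gcd(508, 827) = 1, so a unique solution mod 827 exists.
508⁻¹ ≡ 757 (mod 827).
y ≡ 757·368 ≡ 704 (mod 827).

704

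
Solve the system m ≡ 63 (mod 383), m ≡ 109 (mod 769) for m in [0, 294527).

383⁻¹ mod 769: 383·512 ≡ 1 (mod 769), so 383⁻¹ ≡ 512.
m = 63 + 383·((109 − 63)·512 mod 769) = 63 + 383·482 = 184669.
Check: 184669 mod 383 = 63, 184669 mod 769 = 109. ✓

184669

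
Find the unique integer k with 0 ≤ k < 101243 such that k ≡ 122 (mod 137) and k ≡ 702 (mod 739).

30262

137⁻¹ mod 739: 137*561 ≡ 1 (mod 739), so 137⁻¹ ≡ 561.
k = 122 + 137*((702 − 122)*561 mod 739) = 122 + 137*220 = 30262.
Check: 30262 mod 137 = 122, 30262 mod 739 = 702. ✓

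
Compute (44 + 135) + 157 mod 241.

44 + 135 = 179
179 + 157 = 336 ≡ 95 (mod 241)

95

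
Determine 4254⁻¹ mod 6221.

3441

Run the extended Euclidean algorithm:
6221 = 1×4254 + 1967
4254 = 2×1967 + 320
1967 = 6×320 + 47
320 = 6×47 + 38
47 = 1×38 + 9
38 = 4×9 + 2
9 = 4×2 + 1
2 = 2×1 + 0
gcd(4254, 6221) = 1, so the inverse exists.
Bézout: 1 = 1901×6221 − 2780×4254.
So 4254⁻¹ ≡ −2780 ≡ 3441 (mod 6221).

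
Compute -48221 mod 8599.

3373

-48221 = -6·8599 + 3373, so -48221 ≡ 3373 (mod 8599).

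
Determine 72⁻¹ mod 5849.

By the extended Euclidean algorithm:
5849 = 81·72 + 17
72 = 4·17 + 4
17 = 4·4 + 1
4 = 4·1 + 0
gcd(72, 5849) = 1, so the inverse exists.
Bézout: 1 = 17·5849 − 1381·72.
So 72⁻¹ ≡ −1381 ≡ 4468 (mod 5849).

4468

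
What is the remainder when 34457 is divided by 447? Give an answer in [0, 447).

34457 = 77×447 + 38, so 34457 ≡ 38 (mod 447).

38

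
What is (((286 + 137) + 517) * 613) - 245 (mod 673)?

286 + 137 = 423
423 + 517 = 940 ≡ 267 (mod 673)
267 * 613 = 163671 ≡ 132 (mod 673)
132 - 245 = -113 ≡ 560 (mod 673)

560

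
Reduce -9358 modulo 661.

557

-9358 = -15·661 + 557, so -9358 ≡ 557 (mod 661).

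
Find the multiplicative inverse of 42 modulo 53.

53 = 1·42 + 11
42 = 3·11 + 9
11 = 1·9 + 2
9 = 4·2 + 1
2 = 2·1 + 0
gcd(42, 53) = 1, so the inverse exists.
Back-substitute for 1:
1 = 1·9 − 4·2
  = −4·11 + 5·9
  = 5·42 − 19·11
  = −19·53 + 24·42
So 42⁻¹ ≡ 24 (mod 53).

24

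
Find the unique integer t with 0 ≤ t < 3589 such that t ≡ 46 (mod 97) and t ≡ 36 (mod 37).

97⁻¹ mod 37: 97×29 ≡ 1 (mod 37), so 97⁻¹ ≡ 29.
t = 46 + 97×((36 − 46)×29 mod 37) = 46 + 97×6 = 628.

628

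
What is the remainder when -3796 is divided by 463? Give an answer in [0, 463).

-3796 = -9×463 + 371, so -3796 ≡ 371 (mod 463).

371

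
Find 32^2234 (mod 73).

Using repeated squaring:
32^1 ≡ 32 (mod 73)
32^2 ≡ 32^2 = 1024 ≡ 2 (mod 73)
32^4 ≡ 2^2 = 4 (mod 73)
32^8 ≡ 4^2 = 16 (mod 73)
32^16 ≡ 16^2 = 256 ≡ 37 (mod 73)
32^32 ≡ 37^2 = 1369 ≡ 55 (mod 73)
32^64 ≡ 55^2 = 3025 ≡ 32 (mod 73)
32^128 ≡ 32^2 = 1024 ≡ 2 (mod 73)
32^256 ≡ 2^2 = 4 (mod 73)
32^512 ≡ 4^2 = 16 (mod 73)
32^1024 ≡ 16^2 = 256 ≡ 37 (mod 73)
32^2048 ≡ 37^2 = 1369 ≡ 55 (mod 73)
32^2234 = 32^2048 * 32^128 * 32^32 * 32^16 * 32^8 * 32^2 ≡ 55 * 2 * 55 * 37 * 16 * 2 (mod 73).
Accumulate the product:
55 * 2 = 110 ≡ 37
37 * 55 = 2035 ≡ 64
64 * 37 = 2368 ≡ 32
32 * 16 = 512 ≡ 1
1 * 2 = 2

2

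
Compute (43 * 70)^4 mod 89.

32

43 * 70 = 3010 ≡ 73 (mod 89)
(73)^4 ≡ 32 (mod 89)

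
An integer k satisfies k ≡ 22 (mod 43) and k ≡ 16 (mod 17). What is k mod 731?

237

43⁻¹ mod 17: 43·2 ≡ 1 (mod 17), so 43⁻¹ ≡ 2.
k = 22 + 43·((16 − 22)·2 mod 17) = 22 + 43·5 = 237.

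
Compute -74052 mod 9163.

8415

-74052 = -9*9163 + 8415, so -74052 ≡ 8415 (mod 9163).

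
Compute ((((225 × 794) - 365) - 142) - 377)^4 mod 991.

622

225 × 794 = 178650 ≡ 270 (mod 991)
270 - 365 = -95 ≡ 896 (mod 991)
896 - 142 = 754
754 - 377 = 377
(377)^4 ≡ 622 (mod 991)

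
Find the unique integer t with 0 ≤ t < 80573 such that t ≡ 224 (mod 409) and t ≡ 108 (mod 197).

409⁻¹ mod 197: 409×92 ≡ 1 (mod 197), so 409⁻¹ ≡ 92.
t = 224 + 409×((108 − 224)×92 mod 197) = 224 + 409×163 = 66891.

66891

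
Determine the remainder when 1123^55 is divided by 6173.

624

Compute successive squares:
55 in binary is 110111, i.e. 55 = 32 + 16 + 4 + 2 + 1.
1123^1 ≡ 1123 (mod 6173)
1123^2 ≡ 1123^2 = 1261129 ≡ 1837 (mod 6173)
1123^4 ≡ 1837^2 = 3374569 ≡ 4111 (mod 6173)
1123^8 ≡ 4111^2 = 16900321 ≡ 4820 (mod 6173)
1123^16 ≡ 4820^2 = 23232400 ≡ 3401 (mod 6173)
1123^32 ≡ 3401^2 = 11566801 ≡ 4772 (mod 6173)
1123^55 = 1123^32 × 1123^16 × 1123^4 × 1123^2 × 1123^1 ≡ 4772 × 3401 × 4111 × 1837 × 1123 (mod 6173).
Accumulate the product:
4772 × 3401 = 16229572 ≡ 755
755 × 4111 = 3103805 ≡ 4959
4959 × 1837 = 9109683 ≡ 4508
4508 × 1123 = 5062484 ≡ 624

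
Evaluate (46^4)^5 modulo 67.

(46)^4 ≡ 47 (mod 67)
(47)^5 ≡ 54 (mod 67)

54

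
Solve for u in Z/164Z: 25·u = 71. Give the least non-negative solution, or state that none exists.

gcd(25, 164) = 1, so a unique solution mod 164 exists.
25⁻¹ ≡ 105 (mod 164).
u ≡ 105·71 ≡ 75 (mod 164).

75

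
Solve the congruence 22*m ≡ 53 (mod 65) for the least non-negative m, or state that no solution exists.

gcd(22, 65) = 1, so a unique solution mod 65 exists.
22⁻¹ ≡ 3 (mod 65).
m ≡ 3*53 ≡ 29 (mod 65).

29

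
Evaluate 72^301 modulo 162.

By square-and-multiply:
301 in binary is 100101101, i.e. 301 = 256 + 32 + 8 + 4 + 1.
72^1 ≡ 72 (mod 162)
72^2 ≡ 72^2 = 5184 ≡ 0 (mod 162)
72^4 ≡ 0^2 = 0 (mod 162)
72^8 ≡ 0^2 = 0 (mod 162)
72^16 ≡ 0^2 = 0 (mod 162)
72^32 ≡ 0^2 = 0 (mod 162)
72^64 ≡ 0^2 = 0 (mod 162)
72^128 ≡ 0^2 = 0 (mod 162)
72^256 ≡ 0^2 = 0 (mod 162)
72^301 = 72^256 × 72^32 × 72^8 × 72^4 × 72^1 ≡ 0 × 0 × 0 × 0 × 72 (mod 162).
Accumulate the product:
0 × 0 = 0
0 × 0 = 0
0 × 0 = 0
0 × 72 = 0

0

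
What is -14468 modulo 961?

-14468 = -16·961 + 908, so -14468 ≡ 908 (mod 961).

908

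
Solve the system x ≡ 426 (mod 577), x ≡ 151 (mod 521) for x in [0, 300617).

13697

577⁻¹ mod 521: 577×214 ≡ 1 (mod 521), so 577⁻¹ ≡ 214.
x = 426 + 577×((151 − 426)×214 mod 521) = 426 + 577×23 = 13697.
Check: 13697 mod 577 = 426, 13697 mod 521 = 151. ✓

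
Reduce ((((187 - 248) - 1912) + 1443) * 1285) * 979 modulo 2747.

1143

187 - 248 = -61 ≡ 2686 (mod 2747)
2686 - 1912 = 774
774 + 1443 = 2217
2217 * 1285 = 2848845 ≡ 206 (mod 2747)
206 * 979 = 201674 ≡ 1143 (mod 2747)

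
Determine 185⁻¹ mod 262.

Run the extended Euclidean algorithm:
262 = 1·185 + 77
185 = 2·77 + 31
77 = 2·31 + 15
31 = 2·15 + 1
15 = 15·1 + 0
gcd(185, 262) = 1, so the inverse exists.
Back-substitute for 1:
1 = 1·31 − 2·15
  = −2·77 + 5·31
  = 5·185 − 12·77
  = −12·262 + 17·185
So 185⁻¹ ≡ 17 (mod 262).

17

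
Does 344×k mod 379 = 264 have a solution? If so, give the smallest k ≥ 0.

274

gcd(344, 379) = 1, so a unique solution mod 379 exists.
344⁻¹ ≡ 314 (mod 379).
k ≡ 314×264 ≡ 274 (mod 379).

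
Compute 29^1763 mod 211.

152

By square-and-multiply:
1763 in binary is 11011100011, i.e. 1763 = 1024 + 512 + 128 + 64 + 32 + 2 + 1.
29^1 ≡ 29 (mod 211)
29^2 ≡ 29^2 = 841 ≡ 208 (mod 211)
29^4 ≡ 208^2 = 43264 ≡ 9 (mod 211)
29^8 ≡ 9^2 = 81 (mod 211)
29^16 ≡ 81^2 = 6561 ≡ 20 (mod 211)
29^32 ≡ 20^2 = 400 ≡ 189 (mod 211)
29^64 ≡ 189^2 = 35721 ≡ 62 (mod 211)
29^128 ≡ 62^2 = 3844 ≡ 46 (mod 211)
29^256 ≡ 46^2 = 2116 ≡ 6 (mod 211)
29^512 ≡ 6^2 = 36 (mod 211)
29^1024 ≡ 36^2 = 1296 ≡ 30 (mod 211)
29^1763 = 29^1024 * 29^512 * 29^128 * 29^64 * 29^32 * 29^2 * 29^1 ≡ 30 * 36 * 46 * 62 * 189 * 208 * 29 (mod 211).
Accumulate the product:
30 * 36 = 1080 ≡ 25
25 * 46 = 1150 ≡ 95
95 * 62 = 5890 ≡ 193
193 * 189 = 36477 ≡ 185
185 * 208 = 38480 ≡ 78
78 * 29 = 2262 ≡ 152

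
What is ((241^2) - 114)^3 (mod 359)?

(241)^2 ≡ 282 (mod 359)
282 - 114 = 168
(168)^3 ≡ 319 (mod 359)

319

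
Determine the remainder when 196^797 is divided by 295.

21

196^1 ≡ 196 (mod 295)
196^2 ≡ 196^2 = 38416 ≡ 66 (mod 295)
196^4 ≡ 66^2 = 4356 ≡ 226 (mod 295)
196^8 ≡ 226^2 = 51076 ≡ 41 (mod 295)
196^16 ≡ 41^2 = 1681 ≡ 206 (mod 295)
196^32 ≡ 206^2 = 42436 ≡ 251 (mod 295)
196^64 ≡ 251^2 = 63001 ≡ 166 (mod 295)
196^128 ≡ 166^2 = 27556 ≡ 121 (mod 295)
196^256 ≡ 121^2 = 14641 ≡ 186 (mod 295)
196^512 ≡ 186^2 = 34596 ≡ 81 (mod 295)
196^797 = 196^512 · 196^256 · 196^16 · 196^8 · 196^4 · 196^1 ≡ 81 · 186 · 206 · 41 · 226 · 196 (mod 295).
Accumulate the product:
81 · 186 = 15066 ≡ 21
21 · 206 = 4326 ≡ 196
196 · 41 = 8036 ≡ 71
71 · 226 = 16046 ≡ 116
116 · 196 = 22736 ≡ 21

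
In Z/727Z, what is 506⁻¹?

727 = 1·506 + 221
506 = 2·221 + 64
221 = 3·64 + 29
64 = 2·29 + 6
29 = 4·6 + 5
6 = 1·5 + 1
5 = 5·1 + 0
gcd(506, 727) = 1, so the inverse exists.
Bézout: 1 = −87·727 + 125·506.
So 506⁻¹ ≡ 125 (mod 727).

125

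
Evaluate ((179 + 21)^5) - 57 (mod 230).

133

179 + 21 = 200
(200)^5 ≡ 190 (mod 230)
190 - 57 = 133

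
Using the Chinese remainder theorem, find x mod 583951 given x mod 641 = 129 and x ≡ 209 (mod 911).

641⁻¹ mod 911: 641*442 ≡ 1 (mod 911), so 641⁻¹ ≡ 442.
x = 129 + 641*((209 − 129)*442 mod 911) = 129 + 641*742 = 475751.
Check: 475751 mod 641 = 129, 475751 mod 911 = 209. ✓

475751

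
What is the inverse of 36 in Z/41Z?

8

Apply the Euclidean algorithm and back-substitute:
41 = 1×36 + 5
36 = 7×5 + 1
5 = 5×1 + 0
gcd(36, 41) = 1, so the inverse exists.
Bézout: 1 = −7×41 + 8×36.
So 36⁻¹ ≡ 8 (mod 41).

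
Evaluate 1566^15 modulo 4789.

2493

1566^1 ≡ 1566 (mod 4789)
1566^2 ≡ 1566^2 = 2452356 ≡ 388 (mod 4789)
1566^4 ≡ 388^2 = 150544 ≡ 2085 (mod 4789)
1566^8 ≡ 2085^2 = 4347225 ≡ 3602 (mod 4789)
1566^15 = 1566^8 * 1566^4 * 1566^2 * 1566^1 ≡ 3602 * 2085 * 388 * 1566 (mod 4789).
Accumulate the product:
3602 * 2085 = 7510170 ≡ 1018
1018 * 388 = 394984 ≡ 2286
2286 * 1566 = 3579876 ≡ 2493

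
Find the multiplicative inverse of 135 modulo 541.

537

541 = 4*135 + 1
135 = 135*1 + 0
gcd(135, 541) = 1, so the inverse exists.
Back-substitute for 1:
1 = 1*541 − 4*135
So 135⁻¹ ≡ −4 ≡ 537 (mod 541).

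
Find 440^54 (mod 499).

31

Compute successive squares:
54 in binary is 110110, i.e. 54 = 32 + 16 + 4 + 2.
440^1 ≡ 440 (mod 499)
440^2 ≡ 440^2 = 193600 ≡ 487 (mod 499)
440^4 ≡ 487^2 = 237169 ≡ 144 (mod 499)
440^8 ≡ 144^2 = 20736 ≡ 277 (mod 499)
440^16 ≡ 277^2 = 76729 ≡ 382 (mod 499)
440^32 ≡ 382^2 = 145924 ≡ 216 (mod 499)
440^54 = 440^32 × 440^16 × 440^4 × 440^2 ≡ 216 × 382 × 144 × 487 (mod 499).
Accumulate the product:
216 × 382 = 82512 ≡ 177
177 × 144 = 25488 ≡ 39
39 × 487 = 18993 ≡ 31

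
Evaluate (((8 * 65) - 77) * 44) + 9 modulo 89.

8 * 65 = 520 ≡ 75 (mod 89)
75 - 77 = -2 ≡ 87 (mod 89)
87 * 44 = 3828 ≡ 1 (mod 89)
1 + 9 = 10

10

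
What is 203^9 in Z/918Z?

203^1 ≡ 203 (mod 918)
203^2 ≡ 203^2 = 41209 ≡ 817 (mod 918)
203^4 ≡ 817^2 = 667489 ≡ 103 (mod 918)
203^8 ≡ 103^2 = 10609 ≡ 511 (mod 918)
203^9 = 203^8 · 203^1 ≡ 511 · 203 (mod 918).
511 · 203 = 103733 ≡ 917 (mod 918).

917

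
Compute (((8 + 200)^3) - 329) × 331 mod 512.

8 + 200 = 208
(208)^3 ≡ 0 (mod 512)
0 - 329 = -329 ≡ 183 (mod 512)
183 × 331 = 60573 ≡ 157 (mod 512)

157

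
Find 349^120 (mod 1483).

Using repeated squaring:
120 in binary is 1111000, i.e. 120 = 64 + 32 + 16 + 8.
349^1 ≡ 349 (mod 1483)
349^2 ≡ 349^2 = 121801 ≡ 195 (mod 1483)
349^4 ≡ 195^2 = 38025 ≡ 950 (mod 1483)
349^8 ≡ 950^2 = 902500 ≡ 836 (mod 1483)
349^16 ≡ 836^2 = 698896 ≡ 403 (mod 1483)
349^32 ≡ 403^2 = 162409 ≡ 762 (mod 1483)
349^64 ≡ 762^2 = 580644 ≡ 791 (mod 1483)
349^120 = 349^64 × 349^32 × 349^16 × 349^8 ≡ 791 × 762 × 403 × 836 (mod 1483).
Accumulate the product:
791 × 762 = 602742 ≡ 644
644 × 403 = 259532 ≡ 7
7 × 836 = 5852 ≡ 1403

1403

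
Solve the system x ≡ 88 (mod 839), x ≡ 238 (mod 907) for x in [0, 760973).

468250

839⁻¹ mod 907: 839*40 ≡ 1 (mod 907), so 839⁻¹ ≡ 40.
x = 88 + 839*((238 − 88)*40 mod 907) = 88 + 839*558 = 468250.
Check: 468250 mod 839 = 88, 468250 mod 907 = 238. ✓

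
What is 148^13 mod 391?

337

By square-and-multiply:
13 in binary is 1101, i.e. 13 = 8 + 4 + 1.
148^1 ≡ 148 (mod 391)
148^2 ≡ 148^2 = 21904 ≡ 8 (mod 391)
148^4 ≡ 8^2 = 64 (mod 391)
148^8 ≡ 64^2 = 4096 ≡ 186 (mod 391)
148^13 = 148^8 × 148^4 × 148^1 ≡ 186 × 64 × 148 (mod 391).
Accumulate the product:
186 × 64 = 11904 ≡ 174
174 × 148 = 25752 ≡ 337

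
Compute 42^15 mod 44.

By square-and-multiply:
15 in binary is 1111, i.e. 15 = 8 + 4 + 2 + 1.
42^1 ≡ 42 (mod 44)
42^2 ≡ 42^2 = 1764 ≡ 4 (mod 44)
42^4 ≡ 4^2 = 16 (mod 44)
42^8 ≡ 16^2 = 256 ≡ 36 (mod 44)
42^15 = 42^8 × 42^4 × 42^2 × 42^1 ≡ 36 × 16 × 4 × 42 (mod 44).
Accumulate the product:
36 × 16 = 576 ≡ 4
4 × 4 = 16
16 × 42 = 672 ≡ 12

12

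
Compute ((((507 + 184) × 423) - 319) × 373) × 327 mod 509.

149

507 + 184 = 691 ≡ 182 (mod 509)
182 × 423 = 76986 ≡ 127 (mod 509)
127 - 319 = -192 ≡ 317 (mod 509)
317 × 373 = 118241 ≡ 153 (mod 509)
153 × 327 = 50031 ≡ 149 (mod 509)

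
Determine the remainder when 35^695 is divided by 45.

35^1 ≡ 35 (mod 45)
35^2 ≡ 35^2 = 1225 ≡ 10 (mod 45)
35^4 ≡ 10^2 = 100 ≡ 10 (mod 45)
35^8 ≡ 10^2 = 100 ≡ 10 (mod 45)
35^16 ≡ 10^2 = 100 ≡ 10 (mod 45)
35^32 ≡ 10^2 = 100 ≡ 10 (mod 45)
35^64 ≡ 10^2 = 100 ≡ 10 (mod 45)
35^128 ≡ 10^2 = 100 ≡ 10 (mod 45)
35^256 ≡ 10^2 = 100 ≡ 10 (mod 45)
35^512 ≡ 10^2 = 100 ≡ 10 (mod 45)
35^695 = 35^512 · 35^128 · 35^32 · 35^16 · 35^4 · 35^2 · 35^1 ≡ 10 · 10 · 10 · 10 · 10 · 10 · 35 (mod 45).
Accumulate the product:
10 · 10 = 100 ≡ 10
10 · 10 = 100 ≡ 10
10 · 10 = 100 ≡ 10
10 · 10 = 100 ≡ 10
10 · 10 = 100 ≡ 10
10 · 35 = 350 ≡ 35

35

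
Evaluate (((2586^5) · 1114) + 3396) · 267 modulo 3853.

353

(2586)^5 ≡ 3241 (mod 3853)
3241 · 1114 = 3610474 ≡ 213 (mod 3853)
213 + 3396 = 3609
3609 · 267 = 963603 ≡ 353 (mod 3853)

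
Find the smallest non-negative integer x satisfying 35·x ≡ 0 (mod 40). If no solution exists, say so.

gcd(35, 40) = 5, and 5 | 0, so solutions exist.
Divide through by 5: 7·x ≡ 0 (mod 8).
7⁻¹ ≡ 7 (mod 8).
x ≡ 7·0 ≡ 0 (mod 8).
The smallest non-negative solution is x = 0.

0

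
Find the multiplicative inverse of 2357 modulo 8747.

6602

8747 = 3·2357 + 1676
2357 = 1·1676 + 681
1676 = 2·681 + 314
681 = 2·314 + 53
314 = 5·53 + 49
53 = 1·49 + 4
49 = 12·4 + 1
4 = 4·1 + 0
gcd(2357, 8747) = 1, so the inverse exists.
Back-substitute for 1:
1 = 1·49 − 12·4
  = −12·53 + 13·49
  = 13·314 − 77·53
  = −77·681 + 167·314
  = 167·1676 − 411·681
  = −411·2357 + 578·1676
  = 578·8747 − 2145·2357
So 2357⁻¹ ≡ −2145 ≡ 6602 (mod 8747).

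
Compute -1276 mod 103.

63

-1276 = -13·103 + 63, so -1276 ≡ 63 (mod 103).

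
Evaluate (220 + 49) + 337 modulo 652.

606

220 + 49 = 269
269 + 337 = 606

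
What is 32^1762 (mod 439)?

Compute successive squares:
1762 in binary is 11011100010, i.e. 1762 = 1024 + 512 + 128 + 64 + 32 + 2.
32^1 ≡ 32 (mod 439)
32^2 ≡ 32^2 = 1024 ≡ 146 (mod 439)
32^4 ≡ 146^2 = 21316 ≡ 244 (mod 439)
32^8 ≡ 244^2 = 59536 ≡ 271 (mod 439)
32^16 ≡ 271^2 = 73441 ≡ 128 (mod 439)
32^32 ≡ 128^2 = 16384 ≡ 141 (mod 439)
32^64 ≡ 141^2 = 19881 ≡ 126 (mod 439)
32^128 ≡ 126^2 = 15876 ≡ 72 (mod 439)
32^256 ≡ 72^2 = 5184 ≡ 355 (mod 439)
32^512 ≡ 355^2 = 126025 ≡ 32 (mod 439)
32^1024 ≡ 32^2 = 1024 ≡ 146 (mod 439)
32^1762 = 32^1024 · 32^512 · 32^128 · 32^64 · 32^32 · 32^2 ≡ 146 · 32 · 72 · 126 · 141 · 146 (mod 439).
Accumulate the product:
146 · 32 = 4672 ≡ 282
282 · 72 = 20304 ≡ 110
110 · 126 = 13860 ≡ 251
251 · 141 = 35391 ≡ 271
271 · 146 = 39566 ≡ 56

56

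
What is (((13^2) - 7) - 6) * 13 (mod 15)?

(13)^2 ≡ 4 (mod 15)
4 - 7 = -3 ≡ 12 (mod 15)
12 - 6 = 6
6 * 13 = 78 ≡ 3 (mod 15)

3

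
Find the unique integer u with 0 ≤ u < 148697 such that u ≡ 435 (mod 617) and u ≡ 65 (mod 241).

617⁻¹ mod 241: 617·25 ≡ 1 (mod 241), so 617⁻¹ ≡ 25.
u = 435 + 617·((65 − 435)·25 mod 241) = 435 + 617·149 = 92368.

92368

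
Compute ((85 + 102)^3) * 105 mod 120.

85 + 102 = 187 ≡ 67 (mod 120)
(67)^3 ≡ 43 (mod 120)
43 * 105 = 4515 ≡ 75 (mod 120)

75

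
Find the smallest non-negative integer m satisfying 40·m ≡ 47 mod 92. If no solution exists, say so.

no solution

gcd(40, 92) = 4, and 4 does not divide 47.
So the congruence has no solution.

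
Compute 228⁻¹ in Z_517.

161

By the extended Euclidean algorithm:
517 = 2×228 + 61
228 = 3×61 + 45
61 = 1×45 + 16
45 = 2×16 + 13
16 = 1×13 + 3
13 = 4×3 + 1
3 = 3×1 + 0
gcd(228, 517) = 1, so the inverse exists.
Bézout: 1 = −71×517 + 161×228.
So 228⁻¹ ≡ 161 (mod 517).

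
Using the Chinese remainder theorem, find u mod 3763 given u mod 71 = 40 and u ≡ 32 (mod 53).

71⁻¹ mod 53: 71×3 ≡ 1 (mod 53), so 71⁻¹ ≡ 3.
u = 40 + 71×((32 − 40)×3 mod 53) = 40 + 71×29 = 2099.

2099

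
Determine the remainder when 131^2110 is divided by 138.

By square-and-multiply:
131^1 ≡ 131 (mod 138)
131^2 ≡ 131^2 = 17161 ≡ 49 (mod 138)
131^4 ≡ 49^2 = 2401 ≡ 55 (mod 138)
131^8 ≡ 55^2 = 3025 ≡ 127 (mod 138)
131^16 ≡ 127^2 = 16129 ≡ 121 (mod 138)
131^32 ≡ 121^2 = 14641 ≡ 13 (mod 138)
131^64 ≡ 13^2 = 169 ≡ 31 (mod 138)
131^128 ≡ 31^2 = 961 ≡ 133 (mod 138)
131^256 ≡ 133^2 = 17689 ≡ 25 (mod 138)
131^512 ≡ 25^2 = 625 ≡ 73 (mod 138)
131^1024 ≡ 73^2 = 5329 ≡ 85 (mod 138)
131^2048 ≡ 85^2 = 7225 ≡ 49 (mod 138)
131^2110 = 131^2048 * 131^32 * 131^16 * 131^8 * 131^4 * 131^2 ≡ 49 * 13 * 121 * 127 * 55 * 49 (mod 138).
Accumulate the product:
49 * 13 = 637 ≡ 85
85 * 121 = 10285 ≡ 73
73 * 127 = 9271 ≡ 25
25 * 55 = 1375 ≡ 133
133 * 49 = 6517 ≡ 31

31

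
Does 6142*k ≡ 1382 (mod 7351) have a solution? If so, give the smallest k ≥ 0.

gcd(6142, 7351) = 1, so a unique solution mod 7351 exists.
6142⁻¹ ≡ 2122 (mod 7351).
k ≡ 2122*1382 ≡ 6906 (mod 7351).

6906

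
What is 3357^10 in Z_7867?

5891

Using repeated squaring:
3357^1 ≡ 3357 (mod 7867)
3357^2 ≡ 3357^2 = 11269449 ≡ 3905 (mod 7867)
3357^4 ≡ 3905^2 = 15249025 ≡ 2779 (mod 7867)
3357^8 ≡ 2779^2 = 7722841 ≡ 5314 (mod 7867)
3357^10 = 3357^8 · 3357^2 ≡ 5314 · 3905 (mod 7867).
5314 · 3905 = 20751170 ≡ 5891 (mod 7867).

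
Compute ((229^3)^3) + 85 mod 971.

328

(229)^3 ≡ 632 (mod 971)
(632)^3 ≡ 243 (mod 971)
243 + 85 = 328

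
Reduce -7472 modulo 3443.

-7472 = -3*3443 + 2857, so -7472 ≡ 2857 (mod 3443).

2857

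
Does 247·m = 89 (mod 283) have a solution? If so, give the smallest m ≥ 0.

gcd(247, 283) = 1, so a unique solution mod 283 exists.
247⁻¹ ≡ 55 (mod 283).
m ≡ 55·89 ≡ 84 (mod 283).

84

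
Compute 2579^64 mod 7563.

Using repeated squaring:
2579^1 ≡ 2579 (mod 7563)
2579^2 ≡ 2579^2 = 6651241 ≡ 3364 (mod 7563)
2579^4 ≡ 3364^2 = 11316496 ≡ 2248 (mod 7563)
2579^8 ≡ 2248^2 = 5053504 ≡ 1420 (mod 7563)
2579^16 ≡ 1420^2 = 2016400 ≡ 4642 (mod 7563)
2579^32 ≡ 4642^2 = 21548164 ≡ 1177 (mod 7563)
2579^64 ≡ 1177^2 = 1385329 ≡ 1300 (mod 7563)
So 2579^64 ≡ 1300 (mod 7563).

1300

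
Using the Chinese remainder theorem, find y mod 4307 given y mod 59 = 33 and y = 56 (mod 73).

859

59⁻¹ mod 73: 59*26 ≡ 1 (mod 73), so 59⁻¹ ≡ 26.
y = 33 + 59*((56 − 33)*26 mod 73) = 33 + 59*14 = 859.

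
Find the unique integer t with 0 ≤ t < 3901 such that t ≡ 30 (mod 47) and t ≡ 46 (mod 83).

876

47⁻¹ mod 83: 47*53 ≡ 1 (mod 83), so 47⁻¹ ≡ 53.
t = 30 + 47*((46 − 30)*53 mod 83) = 30 + 47*18 = 876.
Check: 876 mod 47 = 30, 876 mod 83 = 46. ✓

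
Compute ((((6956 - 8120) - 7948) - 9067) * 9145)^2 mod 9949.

6956 - 8120 = -1164 ≡ 8785 (mod 9949)
8785 - 7948 = 837
837 - 9067 = -8230 ≡ 1719 (mod 9949)
1719 * 9145 = 15720255 ≡ 835 (mod 9949)
(835)^2 ≡ 795 (mod 9949)

795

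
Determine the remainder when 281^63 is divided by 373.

18

Compute successive squares:
63 in binary is 111111, i.e. 63 = 32 + 16 + 8 + 4 + 2 + 1.
281^1 ≡ 281 (mod 373)
281^2 ≡ 281^2 = 78961 ≡ 258 (mod 373)
281^4 ≡ 258^2 = 66564 ≡ 170 (mod 373)
281^8 ≡ 170^2 = 28900 ≡ 179 (mod 373)
281^16 ≡ 179^2 = 32041 ≡ 336 (mod 373)
281^32 ≡ 336^2 = 112896 ≡ 250 (mod 373)
281^63 = 281^32 * 281^16 * 281^8 * 281^4 * 281^2 * 281^1 ≡ 250 * 336 * 179 * 170 * 258 * 281 (mod 373).
Accumulate the product:
250 * 336 = 84000 ≡ 75
75 * 179 = 13425 ≡ 370
370 * 170 = 62900 ≡ 236
236 * 258 = 60888 ≡ 89
89 * 281 = 25009 ≡ 18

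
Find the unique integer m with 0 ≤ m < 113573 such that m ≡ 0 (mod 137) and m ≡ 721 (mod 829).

28907

137⁻¹ mod 829: 137·236 ≡ 1 (mod 829), so 137⁻¹ ≡ 236.
m = 0 + 137·((721 − 0)·236 mod 829) = 0 + 137·211 = 28907.
Check: 28907 mod 137 = 0, 28907 mod 829 = 721. ✓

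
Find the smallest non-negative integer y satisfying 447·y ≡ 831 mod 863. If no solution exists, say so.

gcd(447, 863) = 1, so a unique solution mod 863 exists.
447⁻¹ ≡ 529 (mod 863).
y ≡ 529·831 ≡ 332 (mod 863).

332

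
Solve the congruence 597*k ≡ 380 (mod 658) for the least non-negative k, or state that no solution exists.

134

gcd(597, 658) = 1, so a unique solution mod 658 exists.
597⁻¹ ≡ 151 (mod 658).
k ≡ 151*380 ≡ 134 (mod 658).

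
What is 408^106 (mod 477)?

468

Compute successive squares:
106 in binary is 1101010, i.e. 106 = 64 + 32 + 8 + 2.
408^1 ≡ 408 (mod 477)
408^2 ≡ 408^2 = 166464 ≡ 468 (mod 477)
408^4 ≡ 468^2 = 219024 ≡ 81 (mod 477)
408^8 ≡ 81^2 = 6561 ≡ 360 (mod 477)
408^16 ≡ 360^2 = 129600 ≡ 333 (mod 477)
408^32 ≡ 333^2 = 110889 ≡ 225 (mod 477)
408^64 ≡ 225^2 = 50625 ≡ 63 (mod 477)
408^106 = 408^64 · 408^32 · 408^8 · 408^2 ≡ 63 · 225 · 360 · 468 (mod 477).
Accumulate the product:
63 · 225 = 14175 ≡ 342
342 · 360 = 123120 ≡ 54
54 · 468 = 25272 ≡ 468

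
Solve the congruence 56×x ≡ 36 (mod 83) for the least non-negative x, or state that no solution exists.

gcd(56, 83) = 1, so a unique solution mod 83 exists.
56⁻¹ ≡ 43 (mod 83).
x ≡ 43×36 ≡ 54 (mod 83).

54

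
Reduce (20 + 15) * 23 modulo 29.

22

20 + 15 = 35 ≡ 6 (mod 29)
6 * 23 = 138 ≡ 22 (mod 29)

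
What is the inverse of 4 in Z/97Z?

73

By the extended Euclidean algorithm:
97 = 24×4 + 1
4 = 4×1 + 0
gcd(4, 97) = 1, so the inverse exists.
Back-substitute for 1:
1 = 1×97 − 24×4
So 4⁻¹ ≡ −24 ≡ 73 (mod 97).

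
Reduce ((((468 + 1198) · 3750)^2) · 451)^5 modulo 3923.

468 + 1198 = 1666
1666 · 3750 = 6247500 ≡ 2084 (mod 3923)
(2084)^2 ≡ 295 (mod 3923)
295 · 451 = 133045 ≡ 3586 (mod 3923)
(3586)^5 ≡ 916 (mod 3923)

916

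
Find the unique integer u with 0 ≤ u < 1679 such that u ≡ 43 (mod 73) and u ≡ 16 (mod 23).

73⁻¹ mod 23: 73·6 ≡ 1 (mod 23), so 73⁻¹ ≡ 6.
u = 43 + 73·((16 − 43)·6 mod 23) = 43 + 73·22 = 1649.
Check: 1649 mod 73 = 43, 1649 mod 23 = 16. ✓

1649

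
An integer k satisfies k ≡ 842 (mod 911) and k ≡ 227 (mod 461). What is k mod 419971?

911⁻¹ mod 461: 911×419 ≡ 1 (mod 461), so 911⁻¹ ≡ 419.
k = 842 + 911×((227 − 842)×419 mod 461) = 842 + 911×14 = 13596.
Check: 13596 mod 911 = 842, 13596 mod 461 = 227. ✓

13596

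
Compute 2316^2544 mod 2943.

1026

2544 in binary is 100111110000, i.e. 2544 = 2048 + 256 + 128 + 64 + 32 + 16.
2316^1 ≡ 2316 (mod 2943)
2316^2 ≡ 2316^2 = 5363856 ≡ 1710 (mod 2943)
2316^4 ≡ 1710^2 = 2924100 ≡ 1701 (mod 2943)
2316^8 ≡ 1701^2 = 2893401 ≡ 432 (mod 2943)
2316^16 ≡ 432^2 = 186624 ≡ 1215 (mod 2943)
2316^32 ≡ 1215^2 = 1476225 ≡ 1782 (mod 2943)
2316^64 ≡ 1782^2 = 3175524 ≡ 27 (mod 2943)
2316^128 ≡ 27^2 = 729 (mod 2943)
2316^256 ≡ 729^2 = 531441 ≡ 1701 (mod 2943)
2316^512 ≡ 1701^2 = 2893401 ≡ 432 (mod 2943)
2316^1024 ≡ 432^2 = 186624 ≡ 1215 (mod 2943)
2316^2048 ≡ 1215^2 = 1476225 ≡ 1782 (mod 2943)
2316^2544 = 2316^2048 * 2316^256 * 2316^128 * 2316^64 * 2316^32 * 2316^16 ≡ 1782 * 1701 * 729 * 27 * 1782 * 1215 (mod 2943).
Accumulate the product:
1782 * 1701 = 3031182 ≡ 2835
2835 * 729 = 2066715 ≡ 729
729 * 27 = 19683 ≡ 2025
2025 * 1782 = 3608550 ≡ 432
432 * 1215 = 524880 ≡ 1026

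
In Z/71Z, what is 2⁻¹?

71 = 35*2 + 1
2 = 2*1 + 0
gcd(2, 71) = 1, so the inverse exists.
Back-substitute for 1:
1 = 1*71 − 35*2
So 2⁻¹ ≡ −35 ≡ 36 (mod 71).

36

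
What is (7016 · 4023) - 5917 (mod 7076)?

363

7016 · 4023 = 28225368 ≡ 6280 (mod 7076)
6280 - 5917 = 363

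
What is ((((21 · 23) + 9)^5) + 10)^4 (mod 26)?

21 · 23 = 483 ≡ 15 (mod 26)
15 + 9 = 24
(24)^5 ≡ 20 (mod 26)
20 + 10 = 30 ≡ 4 (mod 26)
(4)^4 ≡ 22 (mod 26)

22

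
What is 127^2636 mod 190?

2636 in binary is 101001001100, i.e. 2636 = 2048 + 512 + 64 + 8 + 4.
127^1 ≡ 127 (mod 190)
127^2 ≡ 127^2 = 16129 ≡ 169 (mod 190)
127^4 ≡ 169^2 = 28561 ≡ 61 (mod 190)
127^8 ≡ 61^2 = 3721 ≡ 111 (mod 190)
127^16 ≡ 111^2 = 12321 ≡ 161 (mod 190)
127^32 ≡ 161^2 = 25921 ≡ 81 (mod 190)
127^64 ≡ 81^2 = 6561 ≡ 101 (mod 190)
127^128 ≡ 101^2 = 10201 ≡ 131 (mod 190)
127^256 ≡ 131^2 = 17161 ≡ 61 (mod 190)
127^512 ≡ 61^2 = 3721 ≡ 111 (mod 190)
127^1024 ≡ 111^2 = 12321 ≡ 161 (mod 190)
127^2048 ≡ 161^2 = 25921 ≡ 81 (mod 190)
127^2636 = 127^2048 * 127^512 * 127^64 * 127^8 * 127^4 ≡ 81 * 111 * 101 * 111 * 61 (mod 190).
Accumulate the product:
81 * 111 = 8991 ≡ 61
61 * 101 = 6161 ≡ 81
81 * 111 = 8991 ≡ 61
61 * 61 = 3721 ≡ 111

111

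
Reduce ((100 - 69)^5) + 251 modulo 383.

100 - 69 = 31
(31)^5 ≡ 284 (mod 383)
284 + 251 = 535 ≡ 152 (mod 383)

152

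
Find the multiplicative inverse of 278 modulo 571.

Run the extended Euclidean algorithm:
571 = 2×278 + 15
278 = 18×15 + 8
15 = 1×8 + 7
8 = 1×7 + 1
7 = 7×1 + 0
gcd(278, 571) = 1, so the inverse exists.
Bézout: 1 = −37×571 + 76×278.
So 278⁻¹ ≡ 76 (mod 571).

76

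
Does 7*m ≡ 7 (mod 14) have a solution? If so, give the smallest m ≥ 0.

gcd(7, 14) = 7, and 7 | 7, so solutions exist.
Divide through by 7: 1*m = 1 (mod 2).
1⁻¹ ≡ 1 (mod 2).
m ≡ 1*1 ≡ 1 (mod 2).
The smallest non-negative solution is m = 1.

1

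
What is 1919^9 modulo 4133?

By square-and-multiply:
1919^1 ≡ 1919 (mod 4133)
1919^2 ≡ 1919^2 = 3682561 ≡ 58 (mod 4133)
1919^4 ≡ 58^2 = 3364 (mod 4133)
1919^8 ≡ 3364^2 = 11316496 ≡ 342 (mod 4133)
1919^9 = 1919^8 · 1919^1 ≡ 342 · 1919 (mod 4133).
342 · 1919 = 656298 ≡ 3284 (mod 4133).

3284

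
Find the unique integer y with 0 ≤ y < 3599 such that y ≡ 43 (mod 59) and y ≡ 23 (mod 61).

59⁻¹ mod 61: 59×30 ≡ 1 (mod 61), so 59⁻¹ ≡ 30.
y = 43 + 59×((23 − 43)×30 mod 61) = 43 + 59×10 = 633.

633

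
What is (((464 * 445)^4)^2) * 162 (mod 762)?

464 * 445 = 206480 ≡ 740 (mod 762)
(740)^4 ≡ 322 (mod 762)
(322)^2 ≡ 52 (mod 762)
52 * 162 = 8424 ≡ 42 (mod 762)

42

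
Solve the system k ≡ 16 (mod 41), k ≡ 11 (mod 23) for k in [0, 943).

41⁻¹ mod 23: 41*9 ≡ 1 (mod 23), so 41⁻¹ ≡ 9.
k = 16 + 41*((11 − 16)*9 mod 23) = 16 + 41*1 = 57.
Check: 57 mod 41 = 16, 57 mod 23 = 11. ✓

57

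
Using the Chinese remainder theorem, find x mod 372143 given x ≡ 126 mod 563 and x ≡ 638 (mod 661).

563⁻¹ mod 661: 563×317 ≡ 1 (mod 661), so 563⁻¹ ≡ 317.
x = 126 + 563×((638 − 126)×317 mod 661) = 126 + 563×359 = 202243.

202243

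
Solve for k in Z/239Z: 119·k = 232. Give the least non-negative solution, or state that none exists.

gcd(119, 239) = 1, so a unique solution mod 239 exists.
119⁻¹ ≡ 237 (mod 239).
k ≡ 237·232 ≡ 14 (mod 239).

14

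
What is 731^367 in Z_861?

367 in binary is 101101111, i.e. 367 = 256 + 64 + 32 + 8 + 4 + 2 + 1.
731^1 ≡ 731 (mod 861)
731^2 ≡ 731^2 = 534361 ≡ 541 (mod 861)
731^4 ≡ 541^2 = 292681 ≡ 802 (mod 861)
731^8 ≡ 802^2 = 643204 ≡ 37 (mod 861)
731^16 ≡ 37^2 = 1369 ≡ 508 (mod 861)
731^32 ≡ 508^2 = 258064 ≡ 625 (mod 861)
731^64 ≡ 625^2 = 390625 ≡ 592 (mod 861)
731^128 ≡ 592^2 = 350464 ≡ 37 (mod 861)
731^256 ≡ 37^2 = 1369 ≡ 508 (mod 861)
731^367 = 731^256 × 731^64 × 731^32 × 731^8 × 731^4 × 731^2 × 731^1 ≡ 508 × 592 × 625 × 37 × 802 × 541 × 731 (mod 861).
Accumulate the product:
508 × 592 = 300736 ≡ 247
247 × 625 = 154375 ≡ 256
256 × 37 = 9472 ≡ 1
1 × 802 = 802
802 × 541 = 433882 ≡ 799
799 × 731 = 584069 ≡ 311

311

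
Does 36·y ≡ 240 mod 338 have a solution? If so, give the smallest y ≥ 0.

gcd(36, 338) = 2, and 2 | 240, so solutions exist.
Divide through by 2: 18·y ≡ 120 (mod 169).
18⁻¹ ≡ 47 (mod 169).
y ≡ 47·120 ≡ 63 (mod 169).
The smallest non-negative solution is y = 63.

63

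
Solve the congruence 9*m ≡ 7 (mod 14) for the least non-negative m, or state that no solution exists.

7

gcd(9, 14) = 1, so a unique solution mod 14 exists.
9⁻¹ ≡ 11 (mod 14).
m ≡ 11*7 ≡ 7 (mod 14).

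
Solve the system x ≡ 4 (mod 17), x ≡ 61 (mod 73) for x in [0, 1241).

718

17⁻¹ mod 73: 17×43 ≡ 1 (mod 73), so 17⁻¹ ≡ 43.
x = 4 + 17×((61 − 4)×43 mod 73) = 4 + 17×42 = 718.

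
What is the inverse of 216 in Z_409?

89

409 = 1×216 + 193
216 = 1×193 + 23
193 = 8×23 + 9
23 = 2×9 + 5
9 = 1×5 + 4
5 = 1×4 + 1
4 = 4×1 + 0
gcd(216, 409) = 1, so the inverse exists.
Back-substitute for 1:
1 = 1×5 − 1×4
  = −1×9 + 2×5
  = 2×23 − 5×9
  = −5×193 + 42×23
  = 42×216 − 47×193
  = −47×409 + 89×216
So 216⁻¹ ≡ 89 (mod 409).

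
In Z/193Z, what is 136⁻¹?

By the extended Euclidean algorithm:
193 = 1*136 + 57
136 = 2*57 + 22
57 = 2*22 + 13
22 = 1*13 + 9
13 = 1*9 + 4
9 = 2*4 + 1
4 = 4*1 + 0
gcd(136, 193) = 1, so the inverse exists.
Bézout: 1 = −31*193 + 44*136.
So 136⁻¹ ≡ 44 (mod 193).

44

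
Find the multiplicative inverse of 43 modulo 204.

Run the extended Euclidean algorithm:
204 = 4·43 + 32
43 = 1·32 + 11
32 = 2·11 + 10
11 = 1·10 + 1
10 = 10·1 + 0
gcd(43, 204) = 1, so the inverse exists.
Bézout: 1 = −4·204 + 19·43.
So 43⁻¹ ≡ 19 (mod 204).

19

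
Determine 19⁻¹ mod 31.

Run the extended Euclidean algorithm:
31 = 1·19 + 12
19 = 1·12 + 7
12 = 1·7 + 5
7 = 1·5 + 2
5 = 2·2 + 1
2 = 2·1 + 0
gcd(19, 31) = 1, so the inverse exists.
Bézout: 1 = 8·31 − 13·19.
So 19⁻¹ ≡ −13 ≡ 18 (mod 31).

18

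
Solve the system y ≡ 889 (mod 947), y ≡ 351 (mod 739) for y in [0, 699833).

99377

947⁻¹ mod 739: 947·302 ≡ 1 (mod 739), so 947⁻¹ ≡ 302.
y = 889 + 947·((351 − 889)·302 mod 739) = 889 + 947·104 = 99377.
Check: 99377 mod 947 = 889, 99377 mod 739 = 351. ✓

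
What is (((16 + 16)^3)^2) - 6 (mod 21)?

16 + 16 = 32 ≡ 11 (mod 21)
(11)^3 ≡ 8 (mod 21)
(8)^2 ≡ 1 (mod 21)
1 - 6 = -5 ≡ 16 (mod 21)

16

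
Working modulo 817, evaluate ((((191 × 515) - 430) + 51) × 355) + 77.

515

191 × 515 = 98365 ≡ 325 (mod 817)
325 - 430 = -105 ≡ 712 (mod 817)
712 + 51 = 763
763 × 355 = 270865 ≡ 438 (mod 817)
438 + 77 = 515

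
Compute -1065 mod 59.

-1065 = -19*59 + 56, so -1065 ≡ 56 (mod 59).

56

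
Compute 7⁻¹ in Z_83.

12

Apply the Euclidean algorithm and back-substitute:
83 = 11×7 + 6
7 = 1×6 + 1
6 = 6×1 + 0
gcd(7, 83) = 1, so the inverse exists.
Back-substitute for 1:
1 = 1×7 − 1×6
  = −1×83 + 12×7
So 7⁻¹ ≡ 12 (mod 83).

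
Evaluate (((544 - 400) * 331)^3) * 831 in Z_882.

544 - 400 = 144
144 * 331 = 47664 ≡ 36 (mod 882)
(36)^3 ≡ 792 (mod 882)
792 * 831 = 658152 ≡ 180 (mod 882)

180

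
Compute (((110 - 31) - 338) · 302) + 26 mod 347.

110 - 31 = 79
79 - 338 = -259 ≡ 88 (mod 347)
88 · 302 = 26576 ≡ 204 (mod 347)
204 + 26 = 230

230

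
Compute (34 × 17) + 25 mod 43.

1

34 × 17 = 578 ≡ 19 (mod 43)
19 + 25 = 44 ≡ 1 (mod 43)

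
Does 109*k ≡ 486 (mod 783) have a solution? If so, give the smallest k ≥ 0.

378

gcd(109, 783) = 1, so a unique solution mod 783 exists.
109⁻¹ ≡ 352 (mod 783).
k ≡ 352*486 ≡ 378 (mod 783).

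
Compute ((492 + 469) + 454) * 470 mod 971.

886

492 + 469 = 961
961 + 454 = 1415 ≡ 444 (mod 971)
444 * 470 = 208680 ≡ 886 (mod 971)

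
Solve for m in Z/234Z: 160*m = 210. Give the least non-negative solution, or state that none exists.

111

gcd(160, 234) = 2, and 2 | 210, so solutions exist.
Divide through by 2: 80*m = 105 (mod 117).
80⁻¹ ≡ 98 (mod 117).
m ≡ 98*105 ≡ 111 (mod 117).
The smallest non-negative solution is m = 111.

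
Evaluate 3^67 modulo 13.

3

By square-and-multiply:
3^1 ≡ 3 (mod 13)
3^2 ≡ 3^2 = 9 (mod 13)
3^4 ≡ 9^2 = 81 ≡ 3 (mod 13)
3^8 ≡ 3^2 = 9 (mod 13)
3^16 ≡ 9^2 = 81 ≡ 3 (mod 13)
3^32 ≡ 3^2 = 9 (mod 13)
3^64 ≡ 9^2 = 81 ≡ 3 (mod 13)
3^67 = 3^64 × 3^2 × 3^1 ≡ 3 × 9 × 3 (mod 13).
Accumulate the product:
3 × 9 = 27 ≡ 1
1 × 3 = 3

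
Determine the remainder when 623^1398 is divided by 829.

1398 in binary is 10101110110, i.e. 1398 = 1024 + 256 + 64 + 32 + 16 + 4 + 2.
623^1 ≡ 623 (mod 829)
623^2 ≡ 623^2 = 388129 ≡ 157 (mod 829)
623^4 ≡ 157^2 = 24649 ≡ 608 (mod 829)
623^8 ≡ 608^2 = 369664 ≡ 759 (mod 829)
623^16 ≡ 759^2 = 576081 ≡ 755 (mod 829)
623^32 ≡ 755^2 = 570025 ≡ 502 (mod 829)
623^64 ≡ 502^2 = 252004 ≡ 817 (mod 829)
623^128 ≡ 817^2 = 667489 ≡ 144 (mod 829)
623^256 ≡ 144^2 = 20736 ≡ 11 (mod 829)
623^512 ≡ 11^2 = 121 (mod 829)
623^1024 ≡ 121^2 = 14641 ≡ 548 (mod 829)
623^1398 = 623^1024 × 623^256 × 623^64 × 623^32 × 623^16 × 623^4 × 623^2 ≡ 548 × 11 × 817 × 502 × 755 × 608 × 157 (mod 829).
Accumulate the product:
548 × 11 = 6028 ≡ 225
225 × 817 = 183825 ≡ 616
616 × 502 = 309232 ≡ 15
15 × 755 = 11325 ≡ 548
548 × 608 = 333184 ≡ 755
755 × 157 = 118535 ≡ 817

817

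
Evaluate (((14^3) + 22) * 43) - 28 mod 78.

(14)^3 ≡ 14 (mod 78)
14 + 22 = 36
36 * 43 = 1548 ≡ 66 (mod 78)
66 - 28 = 38

38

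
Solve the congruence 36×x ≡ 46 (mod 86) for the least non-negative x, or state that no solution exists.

18

gcd(36, 86) = 2, and 2 | 46, so solutions exist.
Divide through by 2: 18×x = 23 (mod 43).
18⁻¹ ≡ 12 (mod 43).
x ≡ 12×23 ≡ 18 (mod 43).
The smallest non-negative solution is x = 18.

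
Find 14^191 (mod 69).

191 in binary is 10111111, i.e. 191 = 128 + 32 + 16 + 8 + 4 + 2 + 1.
14^1 ≡ 14 (mod 69)
14^2 ≡ 14^2 = 196 ≡ 58 (mod 69)
14^4 ≡ 58^2 = 3364 ≡ 52 (mod 69)
14^8 ≡ 52^2 = 2704 ≡ 13 (mod 69)
14^16 ≡ 13^2 = 169 ≡ 31 (mod 69)
14^32 ≡ 31^2 = 961 ≡ 64 (mod 69)
14^64 ≡ 64^2 = 4096 ≡ 25 (mod 69)
14^128 ≡ 25^2 = 625 ≡ 4 (mod 69)
14^191 = 14^128 * 14^32 * 14^16 * 14^8 * 14^4 * 14^2 * 14^1 ≡ 4 * 64 * 31 * 13 * 52 * 58 * 14 (mod 69).
Accumulate the product:
4 * 64 = 256 ≡ 49
49 * 31 = 1519 ≡ 1
1 * 13 = 13
13 * 52 = 676 ≡ 55
55 * 58 = 3190 ≡ 16
16 * 14 = 224 ≡ 17

17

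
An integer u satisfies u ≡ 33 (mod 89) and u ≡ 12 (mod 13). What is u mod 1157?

89⁻¹ mod 13: 89*6 ≡ 1 (mod 13), so 89⁻¹ ≡ 6.
u = 33 + 89*((12 − 33)*6 mod 13) = 33 + 89*4 = 389.

389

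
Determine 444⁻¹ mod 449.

449 = 1×444 + 5
444 = 88×5 + 4
5 = 1×4 + 1
4 = 4×1 + 0
gcd(444, 449) = 1, so the inverse exists.
Back-substitute for 1:
1 = 1×5 − 1×4
  = −1×444 + 89×5
  = 89×449 − 90×444
So 444⁻¹ ≡ −90 ≡ 359 (mod 449).

359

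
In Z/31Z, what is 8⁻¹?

31 = 3*8 + 7
8 = 1*7 + 1
7 = 7*1 + 0
gcd(8, 31) = 1, so the inverse exists.
Back-substitute for 1:
1 = 1*8 − 1*7
  = −1*31 + 4*8
So 8⁻¹ ≡ 4 (mod 31).

4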